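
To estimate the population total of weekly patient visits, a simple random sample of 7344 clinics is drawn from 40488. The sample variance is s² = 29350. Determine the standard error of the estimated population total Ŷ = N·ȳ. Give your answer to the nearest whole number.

73232

Var(Ŷ) = N²·Var(ȳ) = N²·(1 − n/N)·s²/n.
f = 7344/40488 = 0.18138708; Var(ȳ) = 0.81861292·29350/7344 = 3.2715535.
Var(Ŷ) = 40488² · 3.2715535 = 5.3629861 × 10^9.
SE(Ŷ) = √(5.3629861 × 10^9) = 73232.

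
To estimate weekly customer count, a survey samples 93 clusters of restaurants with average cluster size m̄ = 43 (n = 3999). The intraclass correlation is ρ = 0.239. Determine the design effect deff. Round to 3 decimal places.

11.038

deff = 1 + (43 − 1)·0.239 = 1 + 10.038 = 11.038.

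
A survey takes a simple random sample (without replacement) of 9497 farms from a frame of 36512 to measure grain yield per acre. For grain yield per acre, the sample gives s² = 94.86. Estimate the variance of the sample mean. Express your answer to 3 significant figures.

0.00739

Under SRS without replacement, Var(ȳ) = (1 − f)·s²/n with f = n/N = 9497/36512 = 0.26010627.
Var(ȳ) = (1 − 0.26010627)·94.86/9497 = 0.73989373·0.0099884174 = 0.0073903674.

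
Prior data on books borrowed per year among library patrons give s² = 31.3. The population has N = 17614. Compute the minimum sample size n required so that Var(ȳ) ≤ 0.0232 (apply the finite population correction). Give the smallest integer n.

1254

Without fpc, n₀ = s²/D = 31.3/0.0232 = 1349.1379.
With fpc, (1 − n/N)·s²/n ≤ D requires n ≥ n₀/(1 + n₀/N) = 1349.1379/(1 + 1349.1379/17614) = 1253.1531.
Rounding up, n = 1254.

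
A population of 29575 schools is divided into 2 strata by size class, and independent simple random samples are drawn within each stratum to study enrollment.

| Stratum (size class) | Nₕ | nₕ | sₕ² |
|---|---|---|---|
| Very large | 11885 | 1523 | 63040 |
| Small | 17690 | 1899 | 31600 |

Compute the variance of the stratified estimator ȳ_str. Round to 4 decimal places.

11.1422

Var(ȳ_str) = Σₕ Wₕ²(1 − fₕ)sₕ²/nₕ with Wₕ = Nₕ/N, N = 29575.
Very large: Wₕ = 0.40185968; term = 0.40185968²·(1 − 0.12814472)·63040/1523 = 5.8278661.
Small: Wₕ = 0.59814032; term = 0.59814032²·(1 − 0.10734878)·31600/1899 = 5.3143491.
Sum = 11.142215.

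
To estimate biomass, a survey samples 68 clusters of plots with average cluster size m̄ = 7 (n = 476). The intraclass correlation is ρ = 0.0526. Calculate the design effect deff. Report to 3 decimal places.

deff = 1 + (7 − 1)·0.0526 = 1 + 0.3156 = 1.3156.

1.316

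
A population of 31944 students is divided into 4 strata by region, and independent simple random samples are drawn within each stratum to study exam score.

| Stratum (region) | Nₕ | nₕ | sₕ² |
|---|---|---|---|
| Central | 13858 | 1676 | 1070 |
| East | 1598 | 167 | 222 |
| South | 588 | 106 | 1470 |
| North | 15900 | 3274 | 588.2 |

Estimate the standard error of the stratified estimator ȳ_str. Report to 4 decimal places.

Var(ȳ_str) = Σₕ Wₕ²(1 − fₕ)sₕ²/nₕ with Wₕ = Nₕ/N, N = 31944.
Central: Wₕ = 0.43382169; term = 0.43382169²·(1 − 0.12094097)·1070/1676 = 0.10562101.
East: Wₕ = 0.05002504; term = 0.05002504²·(1 − 0.10450563)·222/167 = 0.0029790262.
South: Wₕ = 0.01840721; term = 0.01840721²·(1 − 0.18027211)·1470/106 = 0.0038517424.
North: Wₕ = 0.49774606; term = 0.49774606²·(1 − 0.20591195)·588.2/3274 = 0.035345218.
Sum = 0.147797.
SE = √(0.147797) = 0.3844.

0.3844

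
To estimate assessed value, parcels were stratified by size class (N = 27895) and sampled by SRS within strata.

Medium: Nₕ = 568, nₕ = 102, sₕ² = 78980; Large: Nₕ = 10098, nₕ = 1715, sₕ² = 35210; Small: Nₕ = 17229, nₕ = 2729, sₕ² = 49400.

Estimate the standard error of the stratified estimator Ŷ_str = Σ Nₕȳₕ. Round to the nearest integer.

Var(Ŷ_str) = Σₕ Nₕ²(1 − fₕ)sₕ²/nₕ.
Medium: 568²·(1 − 102/568)·78980/102 = 2.0495155 × 10^8.
Large: 10098²·(1 − 1715/10098)·35210/1715 = 1.7379478 × 10^9.
Small: 17229²·(1 − 2729/17229)·49400/2729 = 4.5222179 × 10^9.
Sum = 6.4651173 × 10^9.
SE = √(6.4651173 × 10^9) = 80406.

80406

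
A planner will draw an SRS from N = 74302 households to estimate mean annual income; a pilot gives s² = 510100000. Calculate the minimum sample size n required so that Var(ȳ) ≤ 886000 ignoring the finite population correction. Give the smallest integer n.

576

Without fpc, n₀ = s²/D = 510100000/886000 = 575.7336.
Rounding up, n = 576.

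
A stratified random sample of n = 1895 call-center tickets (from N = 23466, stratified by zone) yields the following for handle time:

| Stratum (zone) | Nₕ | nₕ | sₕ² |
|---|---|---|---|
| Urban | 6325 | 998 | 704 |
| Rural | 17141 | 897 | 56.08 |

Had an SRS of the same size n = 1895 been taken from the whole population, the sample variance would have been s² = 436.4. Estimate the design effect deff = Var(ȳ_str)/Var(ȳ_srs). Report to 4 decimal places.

0.3532

Var(ȳ_str) = Σ Wₕ²(1−fₕ)sₕ²/nₕ with Wₕ = Nₕ/23466:
  Urban: (6325/23466)²·(1−998/6325)·704/998 = 0.043162562
  Rural: (17141/23466)²·(1−897/17141)·56.08/897 = 0.031613062
  → Var(ȳ_str) = 0.074775624.
Var(ȳ_srs) = (1 − 1895/23466)·436.4/1895 = 0.21169312.
deff = 0.074775624 / 0.21169312 = 0.3532.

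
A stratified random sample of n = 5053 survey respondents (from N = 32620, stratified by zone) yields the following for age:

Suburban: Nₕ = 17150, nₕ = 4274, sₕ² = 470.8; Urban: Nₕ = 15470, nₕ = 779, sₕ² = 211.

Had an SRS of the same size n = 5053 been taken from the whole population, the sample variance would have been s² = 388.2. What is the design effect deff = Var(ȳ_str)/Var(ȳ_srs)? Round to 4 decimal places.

Var(ȳ_str) = Σ Wₕ²(1−fₕ)sₕ²/nₕ with Wₕ = Nₕ/32620:
  Suburban: (17150/32620)²·(1−4274/17150)·470.8/4274 = 0.022860152
  Urban: (15470/32620)²·(1−779/15470)·211/779 = 0.057852051
  → Var(ȳ_str) = 0.080712203.
Var(ȳ_srs) = (1 − 5053/32620)·388.2/5053 = 0.064924974.
deff = 0.080712203 / 0.064924974 = 1.2432.

1.2432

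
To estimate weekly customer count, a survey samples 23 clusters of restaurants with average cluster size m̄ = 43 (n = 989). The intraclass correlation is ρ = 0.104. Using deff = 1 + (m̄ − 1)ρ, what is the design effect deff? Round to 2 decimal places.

5.37

deff = 1 + (43 − 1)·0.104 = 1 + 4.368 = 5.368.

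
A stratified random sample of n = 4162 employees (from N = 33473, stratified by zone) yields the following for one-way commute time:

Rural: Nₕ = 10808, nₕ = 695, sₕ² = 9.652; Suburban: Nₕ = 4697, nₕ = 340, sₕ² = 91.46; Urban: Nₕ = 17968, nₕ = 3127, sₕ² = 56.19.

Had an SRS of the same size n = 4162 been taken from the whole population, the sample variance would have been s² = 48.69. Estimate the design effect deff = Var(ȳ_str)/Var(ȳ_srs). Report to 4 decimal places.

1.0293

Var(ȳ_str) = Σ Wₕ²(1−fₕ)sₕ²/nₕ with Wₕ = Nₕ/33473:
  Rural: (10808/33473)²·(1−695/10808)·9.652/695 = 0.0013547794
  Suburban: (4697/33473)²·(1−340/4697)·91.46/340 = 0.0049132756
  Urban: (17968/33473)²·(1−3127/17968)·56.19/3127 = 0.0042766605
  → Var(ȳ_str) = 0.010544716.
Var(ȳ_srs) = (1 − 4162/33473)·48.69/4162 = 0.010244097.
deff = 0.010544716 / 0.010244097 = 1.0293.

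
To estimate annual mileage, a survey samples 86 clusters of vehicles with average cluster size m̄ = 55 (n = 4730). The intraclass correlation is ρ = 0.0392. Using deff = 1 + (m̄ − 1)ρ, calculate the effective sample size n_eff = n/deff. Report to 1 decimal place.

deff = 1 + (55 − 1)·0.0392 = 1 + 2.1168 = 3.1168.
n_eff = 4730 / 3.1168 = 1517.6.

1517.6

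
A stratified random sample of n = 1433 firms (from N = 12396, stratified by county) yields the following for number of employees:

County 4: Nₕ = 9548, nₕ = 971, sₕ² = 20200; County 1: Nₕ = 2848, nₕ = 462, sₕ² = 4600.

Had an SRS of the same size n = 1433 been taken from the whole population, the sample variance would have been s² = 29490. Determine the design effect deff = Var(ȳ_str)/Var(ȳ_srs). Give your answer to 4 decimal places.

0.6334

Var(ȳ_str) = Σ Wₕ²(1−fₕ)sₕ²/nₕ with Wₕ = Nₕ/12396:
  County 4: (9548/12396)²·(1−971/9548)·20200/971 = 11.087071
  County 1: (2848/12396)²·(1−462/2848)·4600/462 = 0.44031466
  → Var(ȳ_str) = 11.527386.
Var(ȳ_srs) = (1 − 1433/12396)·29490/1433 = 18.200211.
deff = 11.527386 / 18.200211 = 0.6334.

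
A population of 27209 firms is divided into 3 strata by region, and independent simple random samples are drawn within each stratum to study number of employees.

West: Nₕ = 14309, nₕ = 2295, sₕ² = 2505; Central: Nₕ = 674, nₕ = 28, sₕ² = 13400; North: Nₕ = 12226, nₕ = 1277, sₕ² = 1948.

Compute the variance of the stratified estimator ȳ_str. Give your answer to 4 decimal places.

Var(ȳ_str) = Σₕ Wₕ²(1 − fₕ)sₕ²/nₕ with Wₕ = Nₕ/N, N = 27209.
West: Wₕ = 0.52589217; term = 0.52589217²·(1 − 0.16038857)·2505/2295 = 0.25345262.
Central: Wₕ = 0.02477122; term = 0.02477122²·(1 − 0.04154303)·13400/28 = 0.28145827.
North: Wₕ = 0.44933662; term = 0.44933662²·(1 − 0.10444953)·1948/1277 = 0.2758238.
Sum = 0.81073469.

0.8107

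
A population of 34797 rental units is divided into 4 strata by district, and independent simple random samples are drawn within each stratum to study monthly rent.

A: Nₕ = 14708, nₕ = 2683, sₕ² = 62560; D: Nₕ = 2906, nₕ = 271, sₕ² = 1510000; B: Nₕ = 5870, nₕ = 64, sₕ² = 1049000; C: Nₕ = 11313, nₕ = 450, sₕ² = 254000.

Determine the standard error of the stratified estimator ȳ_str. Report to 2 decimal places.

Var(ȳ_str) = Σₕ Wₕ²(1 − fₕ)sₕ²/nₕ with Wₕ = Nₕ/N, N = 34797.
A: Wₕ = 0.42268012; term = 0.42268012²·(1 − 0.18241773)·62560/2683 = 3.4058943.
D: Wₕ = 0.08351295; term = 0.08351295²·(1 − 0.09325533)·1510000/271 = 35.23711.
B: Wₕ = 0.16869270; term = 0.16869270²·(1 − 0.01090290)·1049000/64 = 461.3463.
C: Wₕ = 0.32511423; term = 0.32511423²·(1 − 0.03977725)·254000/450 = 57.288198.
Sum = 557.2775.
SE = √(557.2775) = 23.61.

23.61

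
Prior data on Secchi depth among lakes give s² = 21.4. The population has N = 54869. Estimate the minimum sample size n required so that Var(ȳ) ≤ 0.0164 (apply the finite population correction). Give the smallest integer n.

Without fpc, n₀ = s²/D = 21.4/0.0164 = 1304.8780.
With fpc, (1 − n/N)·s²/n ≤ D requires n ≥ n₀/(1 + n₀/N) = 1304.8780/(1 + 1304.8780/54869) = 1274.5666.
Rounding up, n = 1275.

1275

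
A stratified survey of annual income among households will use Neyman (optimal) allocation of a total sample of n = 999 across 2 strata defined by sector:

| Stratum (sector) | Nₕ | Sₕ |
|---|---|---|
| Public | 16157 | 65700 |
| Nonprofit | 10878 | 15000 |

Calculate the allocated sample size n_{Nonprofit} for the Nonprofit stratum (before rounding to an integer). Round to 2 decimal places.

Neyman allocation: nₕ = n·NₕSₕ / Σⱼ NⱼSⱼ.
Σ NⱼSⱼ = 16157·65700 + 10878·15000 = 1.2246849 × 10^9.
n_{Nonprofit} = 999·10878·15000 / (1.2246849 × 10^9) = 133.10.

133.10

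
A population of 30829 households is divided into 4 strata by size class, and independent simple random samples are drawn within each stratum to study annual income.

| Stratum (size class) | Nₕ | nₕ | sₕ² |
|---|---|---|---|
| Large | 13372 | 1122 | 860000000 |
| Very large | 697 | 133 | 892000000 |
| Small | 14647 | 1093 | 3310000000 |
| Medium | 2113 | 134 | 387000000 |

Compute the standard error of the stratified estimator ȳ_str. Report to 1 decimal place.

883.3

Var(ȳ_str) = Σₕ Wₕ²(1 − fₕ)sₕ²/nₕ with Wₕ = Nₕ/N, N = 30829.
Large: Wₕ = 0.43374745; term = 0.43374745²·(1 − 0.08390667)·860000000/1122 = 132104.98.
Very large: Wₕ = 0.02260858; term = 0.02260858²·(1 − 0.19081779)·892000000/133 = 2773.9985.
Small: Wₕ = 0.47510461; term = 0.47510461²·(1 − 0.07462279)·3310000000/1093 = 632564.94.
Medium: Wₕ = 0.06853936; term = 0.06853936²·(1 − 0.06341694)·387000000/134 = 12706.694.
Sum = 780150.61.
SE = √(780150.61) = 883.3.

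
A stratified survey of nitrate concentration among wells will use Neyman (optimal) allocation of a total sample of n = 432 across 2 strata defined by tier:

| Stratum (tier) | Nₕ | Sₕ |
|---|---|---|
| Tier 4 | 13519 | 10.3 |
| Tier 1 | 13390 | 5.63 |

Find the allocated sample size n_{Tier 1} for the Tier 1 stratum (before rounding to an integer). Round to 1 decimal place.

151.7

Neyman allocation: nₕ = n·NₕSₕ / Σⱼ NⱼSⱼ.
Σ NⱼSⱼ = 13519·10.3 + 13390·5.63 = 214631.4.
n_{Tier 1} = 432·13390·5.63 / 214631.4 = 151.7.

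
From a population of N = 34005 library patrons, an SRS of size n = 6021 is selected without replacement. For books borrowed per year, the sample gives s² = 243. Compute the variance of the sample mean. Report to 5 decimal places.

Under SRS without replacement, Var(ȳ) = (1 − f)·s²/n with f = n/N = 6021/34005 = 0.17706220.
Var(ȳ) = (1 − 0.17706220)·243/6021 = 0.82293780·0.040358744 = 0.033212736.

0.03321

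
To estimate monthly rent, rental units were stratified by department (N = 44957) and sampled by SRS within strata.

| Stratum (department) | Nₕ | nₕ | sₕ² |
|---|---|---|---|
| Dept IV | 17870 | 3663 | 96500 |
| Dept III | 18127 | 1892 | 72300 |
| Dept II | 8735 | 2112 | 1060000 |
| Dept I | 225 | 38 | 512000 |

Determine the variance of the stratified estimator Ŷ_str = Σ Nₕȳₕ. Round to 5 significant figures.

4.7537 × 10^10

Var(Ŷ_str) = Σₕ Nₕ²(1 − fₕ)sₕ²/nₕ.
Dept IV: 17870²·(1 − 3663/17870)·96500/3663 = 6.6883244 × 10^9.
Dept III: 18127²·(1 − 1892/18127)·72300/1892 = 1.124593 × 10^10.
Dept II: 8735²·(1 − 2112/8735)·1060000/2112 = 2.9035521 × 10^10.
Dept I: 225²·(1 − 38/225)·512000/38 = 5.6690526 × 10^8.
Sum = 4.7536681 × 10^10.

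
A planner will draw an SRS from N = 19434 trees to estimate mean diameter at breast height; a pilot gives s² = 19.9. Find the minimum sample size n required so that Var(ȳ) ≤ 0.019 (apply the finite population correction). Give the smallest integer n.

Without fpc, n₀ = s²/D = 19.9/0.019 = 1047.3684.
With fpc, (1 − n/N)·s²/n ≤ D requires n ≥ n₀/(1 + n₀/N) = 1047.3684/(1 + 1047.3684/19434) = 993.8085.
Rounding up, n = 994.

994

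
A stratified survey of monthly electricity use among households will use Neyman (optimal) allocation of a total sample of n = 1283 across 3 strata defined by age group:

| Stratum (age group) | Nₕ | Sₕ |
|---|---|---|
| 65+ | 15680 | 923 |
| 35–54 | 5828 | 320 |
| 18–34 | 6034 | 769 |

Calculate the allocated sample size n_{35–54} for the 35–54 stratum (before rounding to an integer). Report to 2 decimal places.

Neyman allocation: nₕ = n·NₕSₕ / Σⱼ NⱼSⱼ.
Σ NⱼSⱼ = 15680·923 + 5828·320 + 6034·769 = 2.0977746 × 10^7.
n_{35–54} = 1283·5828·320 / (2.0977746 × 10^7) = 114.06.

114.06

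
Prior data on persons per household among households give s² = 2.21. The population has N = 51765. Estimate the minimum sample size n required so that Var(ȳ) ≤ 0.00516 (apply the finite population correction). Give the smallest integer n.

425

Without fpc, n₀ = s²/D = 2.21/0.00516 = 428.2946.
With fpc, (1 − n/N)·s²/n ≤ D requires n ≥ n₀/(1 + n₀/N) = 428.2946/(1 + 428.2946/51765) = 424.7800.
Rounding up, n = 425.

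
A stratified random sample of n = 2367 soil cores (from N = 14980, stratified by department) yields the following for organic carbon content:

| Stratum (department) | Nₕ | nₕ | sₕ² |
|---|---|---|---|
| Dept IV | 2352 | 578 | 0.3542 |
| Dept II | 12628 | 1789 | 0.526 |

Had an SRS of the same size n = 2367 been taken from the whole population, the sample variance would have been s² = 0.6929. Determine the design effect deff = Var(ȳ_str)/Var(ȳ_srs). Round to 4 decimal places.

0.7738

Var(ȳ_str) = Σ Wₕ²(1−fₕ)sₕ²/nₕ with Wₕ = Nₕ/14980:
  Dept IV: (2352/14980)²·(1−578/2352)·0.3542/578 = 1.139431 × 10^-5
  Dept II: (12628/14980)²·(1−1789/12628)·0.526/1789 = 1.7933934 × 10^-4
  → Var(ȳ_str) = 1.9073365 × 10^-4.
Var(ȳ_srs) = (1 − 2367/14980)·0.6929/2367 = 2.4647841 × 10^-4.
deff = (1.9073365 × 10^-4) / (2.4647841 × 10^-4) = 0.7738.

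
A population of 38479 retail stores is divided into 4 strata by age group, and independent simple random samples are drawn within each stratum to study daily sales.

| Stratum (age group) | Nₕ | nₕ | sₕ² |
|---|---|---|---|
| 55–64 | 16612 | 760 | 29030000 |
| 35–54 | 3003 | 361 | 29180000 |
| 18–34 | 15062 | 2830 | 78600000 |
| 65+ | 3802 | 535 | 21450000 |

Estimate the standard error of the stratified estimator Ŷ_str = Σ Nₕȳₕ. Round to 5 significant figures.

Var(Ŷ_str) = Σₕ Nₕ²(1 − fₕ)sₕ²/nₕ.
55–64: 16612²·(1 − 760/16612)·29030000/760 = 1.0058644 × 10^13.
35–54: 3003²·(1 − 361/3003)·29180000/361 = 6.4130737 × 10^11.
18–34: 15062²·(1 − 2830/15062)·78600000/2830 = 5.1170095 × 10^12.
65+: 3802²·(1 − 535/3802)·21450000/535 = 4.9800621 × 10^11.
Sum = 1.6314967 × 10^13.
SE = √(1.6314967 × 10^13) = 4.0392 × 10^6.

4.0392 × 10^6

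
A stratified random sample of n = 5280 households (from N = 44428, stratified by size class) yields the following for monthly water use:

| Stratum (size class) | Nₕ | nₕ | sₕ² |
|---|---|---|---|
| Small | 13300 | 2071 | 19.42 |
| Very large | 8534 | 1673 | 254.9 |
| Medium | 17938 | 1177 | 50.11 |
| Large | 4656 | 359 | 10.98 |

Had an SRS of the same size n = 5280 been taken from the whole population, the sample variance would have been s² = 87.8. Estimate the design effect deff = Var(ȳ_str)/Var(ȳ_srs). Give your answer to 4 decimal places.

0.8206

Var(ȳ_str) = Σ Wₕ²(1−fₕ)sₕ²/nₕ with Wₕ = Nₕ/44428:
  Small: (13300/44428)²·(1−2071/13300)·19.42/2071 = 7.0949334 × 10^-4
  Very large: (8534/44428)²·(1−1673/8534)·254.9/1673 = 0.0045196044
  Medium: (17938/44428)²·(1−1177/17938)·50.11/1177 = 0.0064849758
  Large: (4656/44428)²·(1−359/4656)·10.98/359 = 3.1000785 × 10^-4
  → Var(ȳ_str) = 0.012024081.
Var(ȳ_srs) = (1 − 5280/44428)·87.8/5280 = 0.014652557.
deff = 0.012024081 / 0.014652557 = 0.8206.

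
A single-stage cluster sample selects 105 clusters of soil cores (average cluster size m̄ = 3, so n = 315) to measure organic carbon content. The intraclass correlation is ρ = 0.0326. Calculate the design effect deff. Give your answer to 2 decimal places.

deff = 1 + (3 − 1)·0.0326 = 1 + 0.0652 = 1.0652.

1.07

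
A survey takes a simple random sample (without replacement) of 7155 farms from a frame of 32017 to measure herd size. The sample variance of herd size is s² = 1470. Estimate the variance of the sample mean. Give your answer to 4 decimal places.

Under SRS without replacement, Var(ȳ) = (1 − f)·s²/n with f = n/N = 7155/32017 = 0.22347503.
Var(ȳ) = (1 − 0.22347503)·1470/7155 = 0.77652497·0.20545073 = 0.15953763.

0.1595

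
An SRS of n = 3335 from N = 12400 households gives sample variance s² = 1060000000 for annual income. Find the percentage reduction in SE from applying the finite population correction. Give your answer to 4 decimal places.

14.4986

f = n/N = 3335/12400 = 0.26895161.
SE_no-fpc = √(s²/n) = 563.77396; SE_fpc = √((1−f)s²/n) = 482.03445.
Ratio = √(1−f) = 0.85501368. Reduction = 100·(1 − 0.85501368) = 14.4986%.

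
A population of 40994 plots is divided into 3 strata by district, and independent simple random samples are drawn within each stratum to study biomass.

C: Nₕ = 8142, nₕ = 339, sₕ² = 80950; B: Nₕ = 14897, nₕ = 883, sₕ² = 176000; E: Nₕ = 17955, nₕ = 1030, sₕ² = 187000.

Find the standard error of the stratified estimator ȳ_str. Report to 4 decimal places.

8.1621

Var(ȳ_str) = Σₕ Wₕ²(1 − fₕ)sₕ²/nₕ with Wₕ = Nₕ/N, N = 40994.
C: Wₕ = 0.19861443; term = 0.19861443²·(1 − 0.04163596)·80950/339 = 9.0275368.
B: Wₕ = 0.36339464; term = 0.36339464²·(1 − 0.05927368)·176000/883 = 24.761235.
E: Wₕ = 0.43799093; term = 0.43799093²·(1 − 0.05736564)·187000/1030 = 32.830529.
Sum = 66.619301.
SE = √(66.619301) = 8.1621.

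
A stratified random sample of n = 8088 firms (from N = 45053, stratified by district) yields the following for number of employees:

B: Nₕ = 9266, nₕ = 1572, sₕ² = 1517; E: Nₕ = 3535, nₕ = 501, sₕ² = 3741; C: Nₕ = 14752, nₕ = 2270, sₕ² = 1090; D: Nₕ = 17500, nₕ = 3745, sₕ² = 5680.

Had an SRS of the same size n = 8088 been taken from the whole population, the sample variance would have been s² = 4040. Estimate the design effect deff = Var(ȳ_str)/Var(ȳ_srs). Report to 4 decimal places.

Var(ȳ_str) = Σ Wₕ²(1−fₕ)sₕ²/nₕ with Wₕ = Nₕ/45053:
  B: (9266/45053)²·(1−1572/9266)·1517/1572 = 0.033894567
  E: (3535/45053)²·(1−501/3535)·3741/501 = 0.0394555
  C: (14752/45053)²·(1−2270/14752)·1090/2270 = 0.043560042
  D: (17500/45053)²·(1−3745/17500)·5680/3745 = 0.17986544
  → Var(ȳ_str) = 0.29677555.
Var(ȳ_srs) = (1 − 8088/45053)·4040/8088 = 0.40983328.
deff = 0.29677555 / 0.40983328 = 0.7241.

0.7241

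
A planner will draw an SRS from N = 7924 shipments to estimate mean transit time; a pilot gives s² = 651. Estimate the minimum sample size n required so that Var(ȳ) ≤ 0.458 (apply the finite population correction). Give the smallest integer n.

1206

Without fpc, n₀ = s²/D = 651/0.458 = 1421.3974.
With fpc, (1 − n/N)·s²/n ≤ D requires n ≥ n₀/(1 + n₀/N) = 1421.3974/(1 + 1421.3974/7924) = 1205.2086.
Rounding up, n = 1206.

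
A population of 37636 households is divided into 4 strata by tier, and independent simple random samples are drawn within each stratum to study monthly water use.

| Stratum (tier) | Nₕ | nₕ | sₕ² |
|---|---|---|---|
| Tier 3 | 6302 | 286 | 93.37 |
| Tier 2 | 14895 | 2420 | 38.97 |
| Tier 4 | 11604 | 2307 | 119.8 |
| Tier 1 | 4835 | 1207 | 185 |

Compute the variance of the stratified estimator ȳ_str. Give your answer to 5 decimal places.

Var(ȳ_str) = Σₕ Wₕ²(1 − fₕ)sₕ²/nₕ with Wₕ = Nₕ/N, N = 37636.
Tier 3: Wₕ = 0.16744606; term = 0.16744606²·(1 − 0.04538242)·93.37/286 = 0.0087381729.
Tier 2: Wₕ = 0.39576469; term = 0.39576469²·(1 − 0.16247063)·38.97/2420 = 0.0021124633.
Tier 4: Wₕ = 0.30832182; term = 0.30832182²·(1 − 0.19881075)·119.8/2307 = 0.003955058.
Tier 1: Wₕ = 0.12846742; term = 0.12846742²·(1 − 0.24963806)·185/1207 = 0.0018981096.
Sum = 0.016703804.

0.01670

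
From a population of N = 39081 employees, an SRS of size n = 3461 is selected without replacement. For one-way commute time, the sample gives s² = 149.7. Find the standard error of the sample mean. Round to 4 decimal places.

Under SRS without replacement, Var(ȳ) = (1 − f)·s²/n with f = n/N = 3461/39081 = 0.08855966.
Var(ȳ) = (1 − 0.08855966)·149.7/3461 = 0.91144034·0.043253395 = 0.039422889.
SE(ȳ) = √(0.039422889) = 0.1986.

0.1986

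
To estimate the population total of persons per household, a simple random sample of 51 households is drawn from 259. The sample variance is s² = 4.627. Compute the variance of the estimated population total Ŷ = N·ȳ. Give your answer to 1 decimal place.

4887.6

Var(Ŷ) = N²·Var(ȳ) = N²·(1 − n/N)·s²/n.
f = 51/259 = 0.19691120; Var(ȳ) = 0.80308880·4.627/51 = 0.072860625.
Var(Ŷ) = 259² · 0.072860625 = 4887.5636.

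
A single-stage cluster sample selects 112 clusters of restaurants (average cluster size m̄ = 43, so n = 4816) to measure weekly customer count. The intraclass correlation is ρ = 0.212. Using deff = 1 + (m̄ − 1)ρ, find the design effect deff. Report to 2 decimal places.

9.90

deff = 1 + (43 − 1)·0.212 = 1 + 8.904 = 9.904.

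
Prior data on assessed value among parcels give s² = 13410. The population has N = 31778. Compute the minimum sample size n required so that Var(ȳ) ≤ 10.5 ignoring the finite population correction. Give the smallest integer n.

Without fpc, n₀ = s²/D = 13410/10.5 = 1277.1429.
Rounding up, n = 1278.

1278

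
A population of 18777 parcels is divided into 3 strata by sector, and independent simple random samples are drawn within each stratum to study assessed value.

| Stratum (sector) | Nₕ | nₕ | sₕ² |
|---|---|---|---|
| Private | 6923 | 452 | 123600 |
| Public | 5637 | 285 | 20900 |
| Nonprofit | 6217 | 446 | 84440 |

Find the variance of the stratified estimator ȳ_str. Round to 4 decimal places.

60.2861

Var(ȳ_str) = Σₕ Wₕ²(1 − fₕ)sₕ²/nₕ with Wₕ = Nₕ/N, N = 18777.
Private: Wₕ = 0.36869574; term = 0.36869574²·(1 − 0.06528961)·123600/452 = 34.745083.
Public: Wₕ = 0.30020770; term = 0.30020770²·(1 − 0.05055881)·20900/285 = 6.2749917.
Nonprofit: Wₕ = 0.33109655; term = 0.33109655²·(1 − 0.07173878)·84440/446 = 19.266059.
Sum = 60.286134.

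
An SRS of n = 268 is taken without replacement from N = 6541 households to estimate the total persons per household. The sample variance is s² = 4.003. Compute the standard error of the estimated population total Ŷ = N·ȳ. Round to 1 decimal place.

Var(Ŷ) = N²·Var(ȳ) = N²·(1 − n/N)·s²/n.
f = 268/6541 = 0.04097233; Var(ȳ) = 0.95902767·4.003/268 = 0.014324581.
Var(Ŷ) = 6541² · 0.014324581 = 612872.63.
SE(Ŷ) = √(612872.63) = 782.9.

782.9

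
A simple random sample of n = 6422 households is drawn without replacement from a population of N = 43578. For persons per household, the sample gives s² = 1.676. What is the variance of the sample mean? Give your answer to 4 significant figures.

2.225 × 10^-4

Under SRS without replacement, Var(ȳ) = (1 − f)·s²/n with f = n/N = 6422/43578 = 0.14736794.
Var(ȳ) = (1 − 0.14736794)·1.676/6422 = 0.85263206·2.6097789 × 10^-4 = 2.2251812 × 10^-4.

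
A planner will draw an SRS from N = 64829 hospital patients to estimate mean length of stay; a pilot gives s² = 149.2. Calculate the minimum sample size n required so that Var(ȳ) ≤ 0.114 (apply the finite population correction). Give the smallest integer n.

1283

Without fpc, n₀ = s²/D = 149.2/0.114 = 1308.7719.
With fpc, (1 − n/N)·s²/n ≤ D requires n ≥ n₀/(1 + n₀/N) = 1308.7719/(1 + 1308.7719/64829) = 1282.8732.
Rounding up, n = 1283.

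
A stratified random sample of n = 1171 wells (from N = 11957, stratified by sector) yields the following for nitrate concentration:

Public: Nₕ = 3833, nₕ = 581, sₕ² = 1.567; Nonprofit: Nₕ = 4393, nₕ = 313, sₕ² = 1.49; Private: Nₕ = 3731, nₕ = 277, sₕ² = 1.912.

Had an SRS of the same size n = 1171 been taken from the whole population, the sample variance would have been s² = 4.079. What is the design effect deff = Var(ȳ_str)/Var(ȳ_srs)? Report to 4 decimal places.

Var(ȳ_str) = Σ Wₕ²(1−fₕ)sₕ²/nₕ with Wₕ = Nₕ/11957:
  Public: (3833/11957)²·(1−581/3833)·1.567/581 = 2.3514609 × 10^-4
  Nonprofit: (4393/11957)²·(1−313/4393)·1.49/313 = 5.9678629 × 10^-4
  Private: (3731/11957)²·(1−277/3731)·1.912/277 = 6.2217312 × 10^-4
  → Var(ȳ_str) = 0.0014541055.
Var(ȳ_srs) = (1 − 1171/11957)·4.079/1171 = 0.0031422085.
deff = 0.0014541055 / 0.0031422085 = 0.4628.

0.4628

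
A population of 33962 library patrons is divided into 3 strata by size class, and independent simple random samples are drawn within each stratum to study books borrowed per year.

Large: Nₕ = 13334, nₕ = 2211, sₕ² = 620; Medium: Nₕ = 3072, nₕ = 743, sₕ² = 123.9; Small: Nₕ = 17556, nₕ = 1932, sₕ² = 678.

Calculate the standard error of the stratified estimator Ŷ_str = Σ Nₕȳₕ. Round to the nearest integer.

11792

Var(Ŷ_str) = Σₕ Nₕ²(1 − fₕ)sₕ²/nₕ.
Large: 13334²·(1 − 2211/13334)·620/2211 = 4.1589657 × 10^7.
Medium: 3072²·(1 − 743/3072)·123.9/743 = 1.19309 × 10^6.
Small: 17556²·(1 − 1932/17556)·678/1932 = 9.6258785 × 10^7.
Sum = 1.3904153 × 10^8.
SE = √(1.3904153 × 10^8) = 11792.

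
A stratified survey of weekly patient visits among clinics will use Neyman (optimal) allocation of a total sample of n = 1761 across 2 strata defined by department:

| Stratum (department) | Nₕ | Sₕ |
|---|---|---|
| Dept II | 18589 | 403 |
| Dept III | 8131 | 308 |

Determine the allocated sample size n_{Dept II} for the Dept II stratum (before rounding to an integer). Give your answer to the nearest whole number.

Neyman allocation: nₕ = n·NₕSₕ / Σⱼ NⱼSⱼ.
Σ NⱼSⱼ = 18589·403 + 8131·308 = 9.995715 × 10^6.
n_{Dept II} = 1761·18589·403 / (9.995715 × 10^6) = 1320.

1320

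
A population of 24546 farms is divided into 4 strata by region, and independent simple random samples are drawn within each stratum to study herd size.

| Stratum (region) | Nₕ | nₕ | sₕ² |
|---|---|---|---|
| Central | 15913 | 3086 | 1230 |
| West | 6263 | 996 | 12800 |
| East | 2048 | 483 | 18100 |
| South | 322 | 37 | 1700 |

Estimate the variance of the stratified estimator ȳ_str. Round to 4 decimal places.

Var(ȳ_str) = Σₕ Wₕ²(1 − fₕ)sₕ²/nₕ with Wₕ = Nₕ/N, N = 24546.
Central: Wₕ = 0.64829300; term = 0.64829300²·(1 − 0.19392949)·1230/3086 = 0.13502833.
West: Wₕ = 0.25515359; term = 0.25515359²·(1 − 0.15902922)·12800/996 = 0.7036147.
East: Wₕ = 0.08343518; term = 0.08343518²·(1 − 0.23583984)·18100/483 = 0.1993491.
South: Wₕ = 0.01311823; term = 0.01311823²·(1 − 0.11490683)·1700/37 = 0.0069982019.
Sum = 1.0449903.

1.0450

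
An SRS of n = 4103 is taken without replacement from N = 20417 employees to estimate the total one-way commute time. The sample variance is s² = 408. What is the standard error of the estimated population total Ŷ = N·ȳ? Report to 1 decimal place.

Var(Ŷ) = N²·Var(ȳ) = N²·(1 − n/N)·s²/n.
f = 4103/20417 = 0.20095998; Var(ȳ) = 0.79904002·408/4103 = 0.079456087.
Var(Ŷ) = 20417² · 0.079456087 = 3.3121579 × 10^7.
SE(Ŷ) = √(3.3121579 × 10^7) = 5755.1.

5755.1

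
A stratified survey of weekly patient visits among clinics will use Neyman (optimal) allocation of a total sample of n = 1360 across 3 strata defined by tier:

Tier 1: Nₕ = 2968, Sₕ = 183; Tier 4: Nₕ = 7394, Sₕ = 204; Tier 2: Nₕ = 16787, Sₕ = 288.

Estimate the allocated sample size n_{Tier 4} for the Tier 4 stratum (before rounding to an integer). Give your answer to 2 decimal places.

Neyman allocation: nₕ = n·NₕSₕ / Σⱼ NⱼSⱼ.
Σ NⱼSⱼ = 2968·183 + 7394·204 + 16787·288 = 6.886176 × 10^6.
n_{Tier 4} = 1360·7394·204 / (6.886176 × 10^6) = 297.90.

297.90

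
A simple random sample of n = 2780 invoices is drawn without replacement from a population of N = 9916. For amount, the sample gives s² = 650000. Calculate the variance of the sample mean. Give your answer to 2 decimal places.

Under SRS without replacement, Var(ȳ) = (1 − f)·s²/n with f = n/N = 2780/9916 = 0.28035498.
Var(ȳ) = (1 − 0.28035498)·650000/2780 = 0.71964502·233.81295 = 168.26232.

168.26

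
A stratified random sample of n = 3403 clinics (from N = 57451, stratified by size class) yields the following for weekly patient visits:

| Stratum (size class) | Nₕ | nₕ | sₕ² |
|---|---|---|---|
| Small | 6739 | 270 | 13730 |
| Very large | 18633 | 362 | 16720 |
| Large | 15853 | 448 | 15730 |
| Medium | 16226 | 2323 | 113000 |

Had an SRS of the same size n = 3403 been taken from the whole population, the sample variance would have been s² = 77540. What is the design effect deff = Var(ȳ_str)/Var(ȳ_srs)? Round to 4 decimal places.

Var(ȳ_str) = Σ Wₕ²(1−fₕ)sₕ²/nₕ with Wₕ = Nₕ/57451:
  Small: (6739/57451)²·(1−270/6739)·13730/270 = 0.67165182
  Very large: (18633/57451)²·(1−362/18633)·16720/362 = 4.7640644
  Large: (15853/57451)²·(1−448/15853)·15730/448 = 2.5979374
  Medium: (16226/57451)²·(1−2323/16226)·113000/2323 = 3.3247121
  → Var(ȳ_str) = 11.358366.
Var(ȳ_srs) = (1 − 3403/57451)·77540/3403 = 21.436105.
deff = 11.358366 / 21.436105 = 0.5299.

0.5299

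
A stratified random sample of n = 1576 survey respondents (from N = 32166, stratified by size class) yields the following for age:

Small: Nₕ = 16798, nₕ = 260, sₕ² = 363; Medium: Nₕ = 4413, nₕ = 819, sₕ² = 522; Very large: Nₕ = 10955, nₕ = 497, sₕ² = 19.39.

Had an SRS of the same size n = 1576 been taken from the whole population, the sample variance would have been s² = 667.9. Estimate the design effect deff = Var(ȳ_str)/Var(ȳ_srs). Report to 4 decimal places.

0.9651

Var(ȳ_str) = Σ Wₕ²(1−fₕ)sₕ²/nₕ with Wₕ = Nₕ/32166:
  Small: (16798/32166)²·(1−260/16798)·363/260 = 0.37486917
  Medium: (4413/32166)²·(1−819/4413)·522/819 = 0.0097702232
  Very large: (10955/32166)²·(1−497/10955)·19.39/497 = 0.0043200455
  → Var(ȳ_str) = 0.38895944.
Var(ȳ_srs) = (1 − 1576/32166)·667.9/1576 = 0.40303026.
deff = 0.38895944 / 0.40303026 = 0.9651.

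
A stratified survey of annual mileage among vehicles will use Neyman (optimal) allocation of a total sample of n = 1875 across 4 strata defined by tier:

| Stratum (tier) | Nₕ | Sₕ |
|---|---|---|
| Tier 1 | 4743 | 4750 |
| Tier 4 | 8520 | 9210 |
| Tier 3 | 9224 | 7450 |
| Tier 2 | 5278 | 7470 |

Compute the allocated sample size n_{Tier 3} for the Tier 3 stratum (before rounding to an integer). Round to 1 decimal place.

616.1

Neyman allocation: nₕ = n·NₕSₕ / Σⱼ NⱼSⱼ.
Σ NⱼSⱼ = 4743·4750 + 8520·9210 + 9224·7450 + 5278·7470 = 2.0914391 × 10^8.
n_{Tier 3} = 1875·9224·7450 / (2.0914391 × 10^8) = 616.1.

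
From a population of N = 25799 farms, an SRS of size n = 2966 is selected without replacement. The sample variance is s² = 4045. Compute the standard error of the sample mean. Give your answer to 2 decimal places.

1.10

Under SRS without replacement, Var(ȳ) = (1 − f)·s²/n with f = n/N = 2966/25799 = 0.11496570.
Var(ȳ) = (1 − 0.11496570)·4045/2966 = 0.88503430·1.3637896 = 1.2070006.
SE(ȳ) = √(1.2070006) = 1.10.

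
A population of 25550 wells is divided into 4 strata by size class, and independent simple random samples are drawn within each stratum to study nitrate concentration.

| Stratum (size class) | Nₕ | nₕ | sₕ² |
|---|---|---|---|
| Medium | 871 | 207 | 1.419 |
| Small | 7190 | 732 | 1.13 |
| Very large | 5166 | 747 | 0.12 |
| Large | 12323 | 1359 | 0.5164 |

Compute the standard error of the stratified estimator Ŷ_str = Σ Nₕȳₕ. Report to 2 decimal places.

Var(Ŷ_str) = Σₕ Nₕ²(1 − fₕ)sₕ²/nₕ.
Medium: 871²·(1 − 207/871)·1.419/207 = 3964.59.
Small: 7190²·(1 − 732/7190)·1.13/732 = 71679.389.
Very large: 5166²·(1 − 747/5166)·0.12/747 = 3667.2376.
Large: 12323²·(1 − 1359/12323)·0.5164/1359 = 51339.573.
Sum = 130650.79.
SE = √(130650.79) = 361.46.

361.46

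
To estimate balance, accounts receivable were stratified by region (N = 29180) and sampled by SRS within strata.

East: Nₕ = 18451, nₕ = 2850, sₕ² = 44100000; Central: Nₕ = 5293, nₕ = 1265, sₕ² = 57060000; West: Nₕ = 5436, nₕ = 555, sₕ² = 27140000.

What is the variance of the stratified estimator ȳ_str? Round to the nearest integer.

Var(ȳ_str) = Σₕ Wₕ²(1 − fₕ)sₕ²/nₕ with Wₕ = Nₕ/N, N = 29180.
East: Wₕ = 0.63231666; term = 0.63231666²·(1 − 0.15446317)·44100000/2850 = 5231.1298.
Central: Wₕ = 0.18139136; term = 0.18139136²·(1 − 0.23899490)·57060000/1265 = 1129.437.
West: Wₕ = 0.18629198; term = 0.18629198²·(1 − 0.10209713)·27140000/555 = 1523.8231.
Sum = 7884.3899.

7884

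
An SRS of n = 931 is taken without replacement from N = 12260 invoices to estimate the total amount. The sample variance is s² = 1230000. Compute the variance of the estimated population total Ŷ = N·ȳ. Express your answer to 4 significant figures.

1.835 × 10^11

Var(Ŷ) = N²·Var(ȳ) = N²·(1 − n/N)·s²/n.
f = 931/12260 = 0.07593801; Var(ȳ) = 0.92406199·1230000/931 = 1220.8338.
Var(Ŷ) = 12260² · 1220.8338 = 1.835006 × 10^11.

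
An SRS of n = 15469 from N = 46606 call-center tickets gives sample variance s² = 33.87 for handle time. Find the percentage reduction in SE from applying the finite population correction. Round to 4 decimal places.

18.2632

f = n/N = 15469/46606 = 0.33191005.
SE_no-fpc = √(s²/n) = 0.046792525; SE_fpc = √((1−f)s²/n) = 0.038246698.
Ratio = √(1−f) = 0.81736769. Reduction = 100·(1 − 0.81736769) = 18.2632%.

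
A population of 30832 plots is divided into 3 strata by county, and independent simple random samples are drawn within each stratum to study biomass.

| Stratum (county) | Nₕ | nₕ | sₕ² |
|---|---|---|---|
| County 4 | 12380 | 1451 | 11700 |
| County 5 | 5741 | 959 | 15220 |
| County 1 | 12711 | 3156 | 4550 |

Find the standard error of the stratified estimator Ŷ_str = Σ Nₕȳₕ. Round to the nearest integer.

41253

Var(Ŷ_str) = Σₕ Nₕ²(1 − fₕ)sₕ²/nₕ.
County 4: 12380²·(1 − 1451/12380)·11700/1451 = 1.0909869 × 10^9.
County 5: 5741²·(1 − 959/5741)·15220/959 = 4.3570562 × 10^8.
County 1: 12711²·(1 − 3156/12711)·4550/3156 = 1.7509946 × 10^8.
Sum = 1.701792 × 10^9.
SE = √(1.701792 × 10^9) = 41253.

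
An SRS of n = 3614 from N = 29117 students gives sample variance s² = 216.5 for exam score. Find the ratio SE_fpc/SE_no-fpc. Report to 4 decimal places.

0.9359

f = n/N = 3614/29117 = 0.12411993.
SE_no-fpc = √(s²/n) = 0.24475686; SE_fpc = √((1−f)s²/n) = 0.22906419.
Ratio = √(1−f) = 0.93588465.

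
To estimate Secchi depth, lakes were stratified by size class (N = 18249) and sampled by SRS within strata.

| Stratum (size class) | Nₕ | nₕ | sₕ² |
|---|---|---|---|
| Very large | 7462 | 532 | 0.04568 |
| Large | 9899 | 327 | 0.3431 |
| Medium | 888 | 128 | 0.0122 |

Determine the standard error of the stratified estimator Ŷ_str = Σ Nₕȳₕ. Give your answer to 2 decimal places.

322.37

Var(Ŷ_str) = Σₕ Nₕ²(1 − fₕ)sₕ²/nₕ.
Very large: 7462²·(1 − 532/7462)·0.04568/532 = 4440.2042.
Large: 9899²·(1 − 327/9899)·0.3431/327 = 99418.448.
Medium: 888²·(1 − 128/888)·0.0122/128 = 64.3245.
Sum = 103922.98.
SE = √(103922.98) = 322.37.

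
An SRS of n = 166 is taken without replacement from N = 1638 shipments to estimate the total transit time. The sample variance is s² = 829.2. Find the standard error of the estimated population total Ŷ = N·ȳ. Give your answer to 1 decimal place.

3470.5

Var(Ŷ) = N²·Var(ȳ) = N²·(1 − n/N)·s²/n.
f = 166/1638 = 0.10134310; Var(ȳ) = 0.89865690·829.2/166 = 4.4889536.
Var(Ŷ) = 1638² · 4.4889536 = 1.204406 × 10^7.
SE(Ŷ) = √(1.204406 × 10^7) = 3470.5.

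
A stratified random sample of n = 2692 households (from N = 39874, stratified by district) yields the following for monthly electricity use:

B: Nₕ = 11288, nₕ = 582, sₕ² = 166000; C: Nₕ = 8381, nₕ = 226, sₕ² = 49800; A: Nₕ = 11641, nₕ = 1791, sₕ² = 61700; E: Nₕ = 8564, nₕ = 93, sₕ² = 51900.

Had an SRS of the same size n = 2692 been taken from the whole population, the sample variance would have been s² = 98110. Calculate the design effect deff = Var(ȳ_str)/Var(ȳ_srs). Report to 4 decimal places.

Var(ȳ_str) = Σ Wₕ²(1−fₕ)sₕ²/nₕ with Wₕ = Nₕ/39874:
  B: (11288/39874)²·(1−582/11288)·166000/582 = 21.679524
  C: (8381/39874)²·(1−226/8381)·49800/226 = 9.4724234
  A: (11641/39874)²·(1−1791/11641)·61700/1791 = 2.4844856
  E: (8564/39874)²·(1−93/8564)·51900/93 = 25.463385
  → Var(ȳ_str) = 59.099818.
Var(ȳ_srs) = (1 − 2692/39874)·98110/2692 = 33.984522.
deff = 59.099818 / 33.984522 = 1.7390.

1.7390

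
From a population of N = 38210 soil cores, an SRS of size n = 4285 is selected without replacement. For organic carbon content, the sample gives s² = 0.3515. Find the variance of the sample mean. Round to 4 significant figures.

7.283 × 10^-5

Under SRS without replacement, Var(ȳ) = (1 − f)·s²/n with f = n/N = 4285/38210 = 0.11214342.
Var(ȳ) = (1 − 0.11214342)·0.3515/4285 = 0.88785658·8.2030338 × 10^-5 = 7.2831176 × 10^-5.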